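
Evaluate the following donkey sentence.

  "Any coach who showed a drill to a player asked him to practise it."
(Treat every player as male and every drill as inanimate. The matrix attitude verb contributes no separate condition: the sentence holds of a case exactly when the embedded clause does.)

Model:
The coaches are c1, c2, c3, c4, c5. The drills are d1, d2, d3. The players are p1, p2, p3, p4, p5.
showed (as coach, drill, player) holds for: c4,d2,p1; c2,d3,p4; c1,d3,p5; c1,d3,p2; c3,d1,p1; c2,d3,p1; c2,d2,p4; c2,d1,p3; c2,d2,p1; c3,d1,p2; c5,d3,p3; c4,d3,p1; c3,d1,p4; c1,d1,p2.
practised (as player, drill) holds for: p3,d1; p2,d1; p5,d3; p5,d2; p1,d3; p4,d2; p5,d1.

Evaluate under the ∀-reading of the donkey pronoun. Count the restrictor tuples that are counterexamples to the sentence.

7

"him" takes "a player" as antecedent and "it" takes "a drill"; both are donkey pronouns co-varying with the restrictor.
Strong reading: for every (c,d,p) with showed(c,d,p), practised(p,d).
Restrictor triples: (c1,d1,p2)→practised(p2,d1) ✓  (c1,d3,p2)→practised(p2,d3) ✗  (c1,d3,p5)→practised(p5,d3) ✓  (c2,d1,p3)→practised(p3,d1) ✓  (c2,d2,p1)→practised(p1,d2) ✗  (c2,d2,p4)→practised(p4,d2) ✓  (c2,d3,p1)→practised(p1,d3) ✓  (c2,d3,p4)→practised(p4,d3) ✗  (c3,d1,p1)→practised(p1,d1) ✗  (c3,d1,p2)→practised(p2,d1) ✓  (c3,d1,p4)→practised(p4,d1) ✗  (c4,d2,p1)→practised(p1,d2) ✗  (c4,d3,p1)→practised(p1,d3) ✓  (c5,d3,p3)→practised(p3,d3) ✗
Counterexamples (restrictor triples failing the scope): 7.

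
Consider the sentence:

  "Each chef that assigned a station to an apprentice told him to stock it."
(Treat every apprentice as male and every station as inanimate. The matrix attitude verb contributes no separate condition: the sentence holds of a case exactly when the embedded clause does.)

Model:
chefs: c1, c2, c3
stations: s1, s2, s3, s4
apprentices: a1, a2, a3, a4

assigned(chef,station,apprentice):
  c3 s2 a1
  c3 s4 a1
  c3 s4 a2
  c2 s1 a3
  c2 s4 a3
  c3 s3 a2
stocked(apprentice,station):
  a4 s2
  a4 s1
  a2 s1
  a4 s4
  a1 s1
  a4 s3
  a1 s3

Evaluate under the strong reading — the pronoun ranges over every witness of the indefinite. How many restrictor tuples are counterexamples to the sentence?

"him" takes "an apprentice" as antecedent and "it" takes "a station"; both are donkey pronouns co-varying with the restrictor.
Strong reading: for every (c,s,a) with assigned(c,s,a), stocked(a,s).
Restrictor triples: (c2,s1,a3)→stocked(a3,s1) ✗  (c2,s4,a3)→stocked(a3,s4) ✗  (c3,s2,a1)→stocked(a1,s2) ✗  (c3,s3,a2)→stocked(a2,s3) ✗  (c3,s4,a1)→stocked(a1,s4) ✗  (c3,s4,a2)→stocked(a2,s4) ✗
Counterexamples (restrictor triples failing the scope): 6.

6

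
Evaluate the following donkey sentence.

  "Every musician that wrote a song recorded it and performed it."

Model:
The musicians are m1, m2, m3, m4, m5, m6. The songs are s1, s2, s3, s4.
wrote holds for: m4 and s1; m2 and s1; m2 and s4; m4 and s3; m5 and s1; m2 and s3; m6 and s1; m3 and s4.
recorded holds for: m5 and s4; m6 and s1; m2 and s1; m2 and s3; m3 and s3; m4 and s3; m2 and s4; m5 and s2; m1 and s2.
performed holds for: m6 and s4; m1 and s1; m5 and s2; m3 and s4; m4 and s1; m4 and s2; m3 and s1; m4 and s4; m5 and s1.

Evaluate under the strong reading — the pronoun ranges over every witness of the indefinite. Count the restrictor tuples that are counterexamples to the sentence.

8

"it" takes "a song" as antecedent — a donkey pronoun bound across the clause boundary.
Strong reading: for every (m,s) with wrote(m,s), recorded(m,s) ∧ performed(m,s).
Restrictor pairs: (m2,s1) ✗  (m2,s3) ✗  (m2,s4) ✗  (m3,s4) ✗  (m4,s1) ✗  (m4,s3) ✗  (m5,s1) ✗  (m6,s1) ✗
Counterexamples (restrictor pairs failing the scope): 8.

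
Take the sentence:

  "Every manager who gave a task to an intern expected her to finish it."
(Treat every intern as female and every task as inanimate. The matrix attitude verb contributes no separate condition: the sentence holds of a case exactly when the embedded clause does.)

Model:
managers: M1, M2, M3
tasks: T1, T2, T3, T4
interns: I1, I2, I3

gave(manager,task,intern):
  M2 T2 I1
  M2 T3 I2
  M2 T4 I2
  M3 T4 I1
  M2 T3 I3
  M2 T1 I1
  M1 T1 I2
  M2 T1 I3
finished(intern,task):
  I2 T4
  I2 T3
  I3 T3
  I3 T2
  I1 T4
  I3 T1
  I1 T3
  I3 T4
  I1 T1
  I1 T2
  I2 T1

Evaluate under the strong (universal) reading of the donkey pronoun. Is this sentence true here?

True

"her" takes "an intern" as antecedent and "it" takes "a task"; both are donkey pronouns co-varying with the restrictor.
Strong reading: for every (m,t,i) with gave(m,t,i), finished(i,t).
Restrictor triples: (M1,T1,I2)→finished(I2,T1) ✓  (M2,T1,I1)→finished(I1,T1) ✓  (M2,T1,I3)→finished(I3,T1) ✓  (M2,T2,I1)→finished(I1,T2) ✓  (M2,T3,I2)→finished(I2,T3) ✓  (M2,T3,I3)→finished(I3,T3) ✓  (M2,T4,I2)→finished(I2,T4) ✓  (M3,T4,I1)→finished(I1,T4) ✓
Every restrictor triple satisfies the scope.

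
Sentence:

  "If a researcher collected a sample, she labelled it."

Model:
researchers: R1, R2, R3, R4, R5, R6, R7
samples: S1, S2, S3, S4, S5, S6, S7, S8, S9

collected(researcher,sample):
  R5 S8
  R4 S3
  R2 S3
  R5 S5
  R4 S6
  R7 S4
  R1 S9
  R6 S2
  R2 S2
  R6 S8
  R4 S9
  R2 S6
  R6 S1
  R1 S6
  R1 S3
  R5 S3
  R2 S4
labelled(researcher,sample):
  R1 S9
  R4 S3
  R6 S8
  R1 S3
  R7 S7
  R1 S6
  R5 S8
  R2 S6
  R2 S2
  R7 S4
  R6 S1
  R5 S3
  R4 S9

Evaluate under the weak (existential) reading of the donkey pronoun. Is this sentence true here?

True

"it" takes "a sample" as antecedent — a donkey pronoun bound across the clause boundary.
Weak reading: every researcher r with some collected-sample has at least one collected-sample s such that labelled(r,s).
Per researcher: R1:✓  R2:✓  R4:✓  R5:✓  R6:✓  R7:✓
Every researcher in the restrictor has a witness.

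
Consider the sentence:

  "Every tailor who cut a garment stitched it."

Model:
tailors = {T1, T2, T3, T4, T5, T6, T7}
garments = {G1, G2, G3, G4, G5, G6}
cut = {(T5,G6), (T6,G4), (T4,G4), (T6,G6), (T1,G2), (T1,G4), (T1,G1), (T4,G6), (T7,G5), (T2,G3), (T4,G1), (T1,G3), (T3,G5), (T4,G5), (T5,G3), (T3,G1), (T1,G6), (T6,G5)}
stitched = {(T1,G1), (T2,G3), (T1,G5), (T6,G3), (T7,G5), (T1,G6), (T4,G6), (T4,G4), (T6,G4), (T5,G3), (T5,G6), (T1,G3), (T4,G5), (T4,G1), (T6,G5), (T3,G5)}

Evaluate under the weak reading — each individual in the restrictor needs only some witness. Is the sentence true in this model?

"it" takes "a garment" as antecedent — a donkey pronoun bound across the clause boundary.
Weak reading: every tailor t with some cut-garment has at least one cut-garment g such that stitched(t,g).
Per tailor: T1:✓  T2:✓  T3:✓  T4:✓  T5:✓  T6:✓  T7:✓
Every tailor in the restrictor has a witness.

True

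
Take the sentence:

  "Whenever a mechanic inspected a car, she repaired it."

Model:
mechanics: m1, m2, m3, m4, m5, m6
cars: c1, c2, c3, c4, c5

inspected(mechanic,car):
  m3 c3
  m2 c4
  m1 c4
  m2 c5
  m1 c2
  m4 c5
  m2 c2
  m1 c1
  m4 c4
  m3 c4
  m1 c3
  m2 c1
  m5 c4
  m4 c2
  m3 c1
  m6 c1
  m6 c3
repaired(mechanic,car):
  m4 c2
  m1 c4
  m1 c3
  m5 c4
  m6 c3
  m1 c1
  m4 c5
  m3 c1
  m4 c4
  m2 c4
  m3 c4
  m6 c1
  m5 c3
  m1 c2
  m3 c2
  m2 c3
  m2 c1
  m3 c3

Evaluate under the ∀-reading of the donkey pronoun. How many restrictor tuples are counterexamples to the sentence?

"it" takes "a car" as antecedent — a donkey pronoun bound across the clause boundary.
Strong reading: for every (m,c) with inspected(m,c), repaired(m,c).
Restrictor pairs: (m1,c1) ✓  (m1,c2) ✓  (m1,c3) ✓  (m1,c4) ✓  (m2,c1) ✓  (m2,c2) ✗  (m2,c4) ✓  (m2,c5) ✗  (m3,c1) ✓  (m3,c3) ✓  (m3,c4) ✓  (m4,c2) ✓  (m4,c4) ✓  (m4,c5) ✓  (m5,c4) ✓  (m6,c1) ✓  (m6,c3) ✓
Counterexamples (restrictor pairs failing the scope): 2.

2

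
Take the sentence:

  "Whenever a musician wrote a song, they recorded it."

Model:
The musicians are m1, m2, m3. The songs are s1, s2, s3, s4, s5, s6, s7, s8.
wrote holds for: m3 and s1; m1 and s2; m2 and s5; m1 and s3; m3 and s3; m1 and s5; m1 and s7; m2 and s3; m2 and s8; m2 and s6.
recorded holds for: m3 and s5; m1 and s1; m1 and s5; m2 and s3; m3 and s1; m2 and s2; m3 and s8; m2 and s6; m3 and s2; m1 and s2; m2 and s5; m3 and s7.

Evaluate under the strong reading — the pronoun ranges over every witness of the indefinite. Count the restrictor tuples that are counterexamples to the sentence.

"it" takes "a song" as antecedent — a donkey pronoun bound across the clause boundary.
Strong reading: for every (m,s) with wrote(m,s), recorded(m,s).
Restrictor pairs: (m1,s2) ✓  (m1,s3) ✗  (m1,s5) ✓  (m1,s7) ✗  (m2,s3) ✓  (m2,s5) ✓  (m2,s6) ✓  (m2,s8) ✗  (m3,s1) ✓  (m3,s3) ✗
Counterexamples (restrictor pairs failing the scope): 4.

4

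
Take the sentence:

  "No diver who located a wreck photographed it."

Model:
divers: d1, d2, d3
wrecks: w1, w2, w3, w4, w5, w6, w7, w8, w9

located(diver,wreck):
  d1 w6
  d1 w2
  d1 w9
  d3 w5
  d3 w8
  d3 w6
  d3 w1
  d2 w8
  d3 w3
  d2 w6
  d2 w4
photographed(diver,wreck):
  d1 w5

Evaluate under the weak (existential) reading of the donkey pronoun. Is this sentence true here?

True

"it" takes "a wreck" as antecedent — a donkey pronoun bound across the clause boundary.
Truth condition: for no (d,w) with located(d,w) does photographed(d,w) hold.
Restrictor pairs — does the scope hold? (d1,w2):fails  (d1,w6):fails  (d1,w9):fails  (d2,w4):fails  (d2,w6):fails  (d2,w8):fails  (d3,w1):fails  (d3,w3):fails  (d3,w5):fails  (d3,w6):fails  (d3,w8):fails
Scope holds for no restrictor pair, so the sentence is true.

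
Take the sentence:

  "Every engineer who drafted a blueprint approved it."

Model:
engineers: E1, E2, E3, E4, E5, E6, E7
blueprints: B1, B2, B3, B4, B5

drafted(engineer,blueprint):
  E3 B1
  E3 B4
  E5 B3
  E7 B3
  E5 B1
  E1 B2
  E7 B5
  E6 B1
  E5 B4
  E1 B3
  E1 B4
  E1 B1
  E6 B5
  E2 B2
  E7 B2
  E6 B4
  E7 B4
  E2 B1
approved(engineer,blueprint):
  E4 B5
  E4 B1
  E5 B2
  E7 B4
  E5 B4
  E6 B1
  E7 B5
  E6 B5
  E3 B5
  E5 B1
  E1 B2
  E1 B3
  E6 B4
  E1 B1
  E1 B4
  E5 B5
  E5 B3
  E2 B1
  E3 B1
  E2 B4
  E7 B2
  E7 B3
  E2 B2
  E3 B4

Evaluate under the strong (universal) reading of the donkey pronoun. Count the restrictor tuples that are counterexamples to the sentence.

"it" takes "a blueprint" as antecedent — a donkey pronoun bound across the clause boundary.
Strong reading: for every (e,b) with drafted(e,b), approved(e,b).
Restrictor pairs: (E1,B1) ✓  (E1,B2) ✓  (E1,B3) ✓  (E1,B4) ✓  (E2,B1) ✓  (E2,B2) ✓  (E3,B1) ✓  (E3,B4) ✓  (E5,B1) ✓  (E5,B3) ✓  (E5,B4) ✓  (E6,B1) ✓  (E6,B4) ✓  (E6,B5) ✓  (E7,B2) ✓  (E7,B3) ✓  (E7,B4) ✓  (E7,B5) ✓
Counterexamples (restrictor pairs failing the scope): 0.

0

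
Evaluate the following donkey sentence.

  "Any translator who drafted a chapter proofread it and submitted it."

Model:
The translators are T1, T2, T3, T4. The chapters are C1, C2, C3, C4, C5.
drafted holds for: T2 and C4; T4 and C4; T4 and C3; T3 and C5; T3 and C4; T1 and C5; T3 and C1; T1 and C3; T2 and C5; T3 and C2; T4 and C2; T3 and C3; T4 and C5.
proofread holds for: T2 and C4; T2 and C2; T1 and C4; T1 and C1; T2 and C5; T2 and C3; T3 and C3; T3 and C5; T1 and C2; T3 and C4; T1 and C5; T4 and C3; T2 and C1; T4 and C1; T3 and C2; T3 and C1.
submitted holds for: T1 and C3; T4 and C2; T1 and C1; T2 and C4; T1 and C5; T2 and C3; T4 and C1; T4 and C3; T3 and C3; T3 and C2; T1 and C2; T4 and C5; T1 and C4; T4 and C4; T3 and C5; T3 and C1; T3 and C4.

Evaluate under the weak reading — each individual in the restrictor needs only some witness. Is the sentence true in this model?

"it" takes "a chapter" as antecedent — a donkey pronoun bound across the clause boundary.
Weak reading: every translator t with some drafted-chapter has at least one drafted-chapter c such that proofread(t,c) ∧ submitted(t,c).
Per translator: T1:✓  T2:✓  T3:✓  T4:✓
Every translator in the restrictor has a witness.

True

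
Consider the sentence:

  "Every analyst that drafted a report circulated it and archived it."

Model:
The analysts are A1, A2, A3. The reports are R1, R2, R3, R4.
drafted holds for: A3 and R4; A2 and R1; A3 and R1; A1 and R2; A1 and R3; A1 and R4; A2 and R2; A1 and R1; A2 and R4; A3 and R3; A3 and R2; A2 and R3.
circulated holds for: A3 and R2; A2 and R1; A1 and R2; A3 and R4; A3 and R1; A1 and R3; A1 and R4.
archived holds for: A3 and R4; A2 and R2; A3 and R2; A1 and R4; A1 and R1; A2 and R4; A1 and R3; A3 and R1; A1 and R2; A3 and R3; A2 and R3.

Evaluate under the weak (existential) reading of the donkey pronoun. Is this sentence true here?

"it" takes "a report" as antecedent — a donkey pronoun bound across the clause boundary.
Weak reading: every analyst a with some drafted-report has at least one drafted-report r such that circulated(a,r) ∧ archived(a,r).
Per analyst: A1:✓  A2:✗  A3:✓
A2 has no witness among its drafted-reports.

False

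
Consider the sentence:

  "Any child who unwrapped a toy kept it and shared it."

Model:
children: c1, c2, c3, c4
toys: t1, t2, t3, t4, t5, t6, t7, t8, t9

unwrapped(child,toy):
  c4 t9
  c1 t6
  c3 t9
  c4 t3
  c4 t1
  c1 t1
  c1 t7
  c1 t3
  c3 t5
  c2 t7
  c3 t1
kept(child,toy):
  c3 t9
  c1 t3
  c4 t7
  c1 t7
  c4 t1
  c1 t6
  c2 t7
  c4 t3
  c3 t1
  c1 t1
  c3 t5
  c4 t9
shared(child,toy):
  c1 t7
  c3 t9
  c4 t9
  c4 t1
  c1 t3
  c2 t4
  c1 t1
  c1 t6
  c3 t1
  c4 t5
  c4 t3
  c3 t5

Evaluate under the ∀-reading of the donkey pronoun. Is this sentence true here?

False

"it" takes "a toy" as antecedent — a donkey pronoun bound across the clause boundary.
Strong reading: for every (c,t) with unwrapped(c,t), kept(c,t) ∧ shared(c,t).
Restrictor pairs: (c1,t1) ✓  (c1,t3) ✓  (c1,t6) ✓  (c1,t7) ✓  (c2,t7) ✗  (c3,t1) ✓  (c3,t5) ✓  (c3,t9) ✓  (c4,t1) ✓  (c4,t3) ✓  (c4,t9) ✓
Counterexample: (c2,t7) is in unwrapped but fails the scope.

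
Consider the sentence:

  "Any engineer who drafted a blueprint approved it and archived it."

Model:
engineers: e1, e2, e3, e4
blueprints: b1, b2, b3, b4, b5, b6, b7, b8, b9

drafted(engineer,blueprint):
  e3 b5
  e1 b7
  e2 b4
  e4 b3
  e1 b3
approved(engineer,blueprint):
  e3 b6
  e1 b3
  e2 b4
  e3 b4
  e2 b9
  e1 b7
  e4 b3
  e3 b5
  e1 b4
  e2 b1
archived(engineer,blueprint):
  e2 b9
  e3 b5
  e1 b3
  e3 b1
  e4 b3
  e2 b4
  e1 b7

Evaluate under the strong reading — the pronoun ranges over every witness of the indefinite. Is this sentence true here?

True

"it" takes "a blueprint" as antecedent — a donkey pronoun bound across the clause boundary.
Strong reading: for every (e,b) with drafted(e,b), approved(e,b) ∧ archived(e,b).
Restrictor pairs: (e1,b3) ✓  (e1,b7) ✓  (e2,b4) ✓  (e3,b5) ✓  (e4,b3) ✓
Every restrictor pair satisfies the scope.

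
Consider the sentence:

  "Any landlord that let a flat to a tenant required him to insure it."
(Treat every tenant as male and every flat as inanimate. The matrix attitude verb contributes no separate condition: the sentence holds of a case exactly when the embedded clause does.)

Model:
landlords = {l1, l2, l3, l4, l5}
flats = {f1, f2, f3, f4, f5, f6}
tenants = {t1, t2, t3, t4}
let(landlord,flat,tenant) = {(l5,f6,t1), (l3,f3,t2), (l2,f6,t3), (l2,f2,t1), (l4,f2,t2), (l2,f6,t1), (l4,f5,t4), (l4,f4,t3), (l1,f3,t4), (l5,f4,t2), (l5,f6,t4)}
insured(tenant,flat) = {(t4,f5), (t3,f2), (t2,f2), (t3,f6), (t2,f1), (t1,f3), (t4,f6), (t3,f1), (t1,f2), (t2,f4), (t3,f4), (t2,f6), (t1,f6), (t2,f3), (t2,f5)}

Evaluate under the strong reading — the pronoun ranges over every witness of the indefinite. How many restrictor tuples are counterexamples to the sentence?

"him" takes "a tenant" as antecedent and "it" takes "a flat"; both are donkey pronouns co-varying with the restrictor.
Strong reading: for every (l,f,t) with let(l,f,t), insured(t,f).
Restrictor triples: (l1,f3,t4)→insured(t4,f3) ✗  (l2,f2,t1)→insured(t1,f2) ✓  (l2,f6,t1)→insured(t1,f6) ✓  (l2,f6,t3)→insured(t3,f6) ✓  (l3,f3,t2)→insured(t2,f3) ✓  (l4,f2,t2)→insured(t2,f2) ✓  (l4,f4,t3)→insured(t3,f4) ✓  (l4,f5,t4)→insured(t4,f5) ✓  (l5,f4,t2)→insured(t2,f4) ✓  (l5,f6,t1)→insured(t1,f6) ✓  (l5,f6,t4)→insured(t4,f6) ✓
Counterexamples (restrictor triples failing the scope): 1.

1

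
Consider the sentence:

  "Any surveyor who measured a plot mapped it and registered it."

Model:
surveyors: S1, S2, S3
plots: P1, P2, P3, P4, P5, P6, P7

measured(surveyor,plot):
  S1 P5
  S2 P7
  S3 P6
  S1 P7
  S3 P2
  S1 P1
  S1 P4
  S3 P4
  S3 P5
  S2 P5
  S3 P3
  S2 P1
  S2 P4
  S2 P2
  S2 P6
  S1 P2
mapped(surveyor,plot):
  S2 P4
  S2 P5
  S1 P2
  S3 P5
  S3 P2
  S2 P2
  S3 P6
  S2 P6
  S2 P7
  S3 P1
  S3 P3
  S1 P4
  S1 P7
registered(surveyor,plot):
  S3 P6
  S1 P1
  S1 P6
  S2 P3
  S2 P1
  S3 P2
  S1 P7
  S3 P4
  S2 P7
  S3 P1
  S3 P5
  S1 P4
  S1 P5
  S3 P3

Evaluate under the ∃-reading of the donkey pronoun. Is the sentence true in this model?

True

"it" takes "a plot" as antecedent — a donkey pronoun bound across the clause boundary.
Weak reading: every surveyor s with some measured-plot has at least one measured-plot p such that mapped(s,p) ∧ registered(s,p).
Per surveyor: S1:✓  S2:✓  S3:✓
Every surveyor in the restrictor has a witness.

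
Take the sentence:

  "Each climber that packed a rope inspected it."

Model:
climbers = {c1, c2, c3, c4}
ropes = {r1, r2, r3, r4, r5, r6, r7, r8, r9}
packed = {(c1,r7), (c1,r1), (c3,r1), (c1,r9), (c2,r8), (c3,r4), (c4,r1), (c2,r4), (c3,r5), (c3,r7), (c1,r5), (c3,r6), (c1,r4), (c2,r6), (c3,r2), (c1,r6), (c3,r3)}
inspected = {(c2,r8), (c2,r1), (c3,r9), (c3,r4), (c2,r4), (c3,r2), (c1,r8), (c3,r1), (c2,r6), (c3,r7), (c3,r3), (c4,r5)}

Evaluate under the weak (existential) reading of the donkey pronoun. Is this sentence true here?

False

"it" takes "a rope" as antecedent — a donkey pronoun bound across the clause boundary.
Weak reading: every climber c with some packed-rope has at least one packed-rope r such that inspected(c,r).
Per climber: c1:✗  c2:✓  c3:✓  c4:✗
c1 has no witness among its packed-ropes.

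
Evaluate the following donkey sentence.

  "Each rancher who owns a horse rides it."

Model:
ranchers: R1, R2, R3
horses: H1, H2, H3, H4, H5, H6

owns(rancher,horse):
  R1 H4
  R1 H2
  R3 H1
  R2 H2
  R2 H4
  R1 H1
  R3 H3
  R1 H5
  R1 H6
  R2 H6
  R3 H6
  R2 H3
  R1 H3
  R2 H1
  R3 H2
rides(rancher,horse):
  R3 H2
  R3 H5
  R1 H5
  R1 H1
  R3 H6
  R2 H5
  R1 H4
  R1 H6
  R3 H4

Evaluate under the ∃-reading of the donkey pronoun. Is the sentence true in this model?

"it" takes "a horse" as antecedent — a donkey pronoun bound across the clause boundary.
Weak reading: every rancher r with some owns-horse has at least one owns-horse h such that rides(r,h).
Per rancher: R1:✓  R2:✗  R3:✓
R2 has no witness among its owns-horses.

False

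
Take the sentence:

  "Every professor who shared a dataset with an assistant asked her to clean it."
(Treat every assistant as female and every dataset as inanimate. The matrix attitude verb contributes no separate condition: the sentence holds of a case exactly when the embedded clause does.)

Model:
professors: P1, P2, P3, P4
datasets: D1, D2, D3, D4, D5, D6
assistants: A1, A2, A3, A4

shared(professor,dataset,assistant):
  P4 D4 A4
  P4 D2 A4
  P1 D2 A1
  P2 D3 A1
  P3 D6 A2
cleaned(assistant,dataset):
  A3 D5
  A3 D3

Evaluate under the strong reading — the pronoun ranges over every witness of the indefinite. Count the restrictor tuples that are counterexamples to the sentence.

"her" takes "an assistant" as antecedent and "it" takes "a dataset"; both are donkey pronouns co-varying with the restrictor.
Strong reading: for every (p,d,a) with shared(p,d,a), cleaned(a,d).
Restrictor triples: (P1,D2,A1)→cleaned(A1,D2) ✗  (P2,D3,A1)→cleaned(A1,D3) ✗  (P3,D6,A2)→cleaned(A2,D6) ✗  (P4,D2,A4)→cleaned(A4,D2) ✗  (P4,D4,A4)→cleaned(A4,D4) ✗
Counterexamples (restrictor triples failing the scope): 5.

5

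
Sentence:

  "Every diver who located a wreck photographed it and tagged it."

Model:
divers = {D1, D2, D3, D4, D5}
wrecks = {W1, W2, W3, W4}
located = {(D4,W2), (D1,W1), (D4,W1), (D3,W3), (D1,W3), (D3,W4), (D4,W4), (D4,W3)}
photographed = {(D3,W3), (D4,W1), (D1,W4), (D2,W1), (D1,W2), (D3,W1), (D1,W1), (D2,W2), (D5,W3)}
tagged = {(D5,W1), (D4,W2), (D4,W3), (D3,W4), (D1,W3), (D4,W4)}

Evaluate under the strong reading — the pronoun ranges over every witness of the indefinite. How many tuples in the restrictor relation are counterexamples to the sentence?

"it" takes "a wreck" as antecedent — a donkey pronoun bound across the clause boundary.
Strong reading: for every (d,w) with located(d,w), photographed(d,w) ∧ tagged(d,w).
Restrictor pairs: (D1,W1) ✗  (D1,W3) ✗  (D3,W3) ✗  (D3,W4) ✗  (D4,W1) ✗  (D4,W2) ✗  (D4,W3) ✗  (D4,W4) ✗
Counterexamples (restrictor pairs failing the scope): 8.

8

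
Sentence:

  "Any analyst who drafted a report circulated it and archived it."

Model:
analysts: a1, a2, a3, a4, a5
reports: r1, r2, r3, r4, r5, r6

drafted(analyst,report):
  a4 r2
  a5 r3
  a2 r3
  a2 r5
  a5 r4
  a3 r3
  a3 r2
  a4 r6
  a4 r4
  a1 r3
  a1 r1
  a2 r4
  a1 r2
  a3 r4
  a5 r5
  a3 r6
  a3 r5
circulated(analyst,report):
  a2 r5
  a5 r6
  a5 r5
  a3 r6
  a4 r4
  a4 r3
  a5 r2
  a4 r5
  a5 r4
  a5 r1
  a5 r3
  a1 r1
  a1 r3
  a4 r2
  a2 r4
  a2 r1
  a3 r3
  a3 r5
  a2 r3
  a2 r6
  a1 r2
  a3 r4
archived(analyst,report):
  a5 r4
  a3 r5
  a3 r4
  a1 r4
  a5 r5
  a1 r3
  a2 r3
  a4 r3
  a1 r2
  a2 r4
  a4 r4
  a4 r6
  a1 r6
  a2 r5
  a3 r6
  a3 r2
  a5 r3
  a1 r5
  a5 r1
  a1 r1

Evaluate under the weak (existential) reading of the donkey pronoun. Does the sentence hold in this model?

True

"it" takes "a report" as antecedent — a donkey pronoun bound across the clause boundary.
Weak reading: every analyst a with some drafted-report has at least one drafted-report r such that circulated(a,r) ∧ archived(a,r).
Per analyst: a1:✓  a2:✓  a3:✓  a4:✓  a5:✓
Every analyst in the restrictor has a witness.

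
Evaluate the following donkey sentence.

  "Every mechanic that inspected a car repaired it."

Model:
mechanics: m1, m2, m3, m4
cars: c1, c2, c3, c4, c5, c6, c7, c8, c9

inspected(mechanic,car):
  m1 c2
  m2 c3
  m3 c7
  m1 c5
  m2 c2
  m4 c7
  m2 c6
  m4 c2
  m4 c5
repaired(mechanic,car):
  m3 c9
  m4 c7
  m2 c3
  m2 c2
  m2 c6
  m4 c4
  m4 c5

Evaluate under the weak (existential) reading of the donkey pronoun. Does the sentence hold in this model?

False

"it" takes "a car" as antecedent — a donkey pronoun bound across the clause boundary.
Weak reading: every mechanic m with some inspected-car has at least one inspected-car c such that repaired(m,c).
Per mechanic: m1:✗  m2:✓  m3:✗  m4:✓
m1 has no witness among its inspected-cars.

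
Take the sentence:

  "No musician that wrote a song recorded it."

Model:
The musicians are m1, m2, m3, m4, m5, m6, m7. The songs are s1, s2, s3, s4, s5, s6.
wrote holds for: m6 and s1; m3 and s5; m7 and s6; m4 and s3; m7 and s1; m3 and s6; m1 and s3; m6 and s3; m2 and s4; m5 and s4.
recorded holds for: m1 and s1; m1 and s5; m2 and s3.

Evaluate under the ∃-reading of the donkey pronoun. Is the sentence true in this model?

True

"it" takes "a song" as antecedent — a donkey pronoun bound across the clause boundary.
Truth condition: for no (m,s) with wrote(m,s) does recorded(m,s) hold.
Restrictor pairs — does the scope hold? (m1,s3):fails  (m2,s4):fails  (m3,s5):fails  (m3,s6):fails  (m4,s3):fails  (m5,s4):fails  (m6,s1):fails  (m6,s3):fails  (m7,s1):fails  (m7,s6):fails
Scope holds for no restrictor pair, so the sentence is true.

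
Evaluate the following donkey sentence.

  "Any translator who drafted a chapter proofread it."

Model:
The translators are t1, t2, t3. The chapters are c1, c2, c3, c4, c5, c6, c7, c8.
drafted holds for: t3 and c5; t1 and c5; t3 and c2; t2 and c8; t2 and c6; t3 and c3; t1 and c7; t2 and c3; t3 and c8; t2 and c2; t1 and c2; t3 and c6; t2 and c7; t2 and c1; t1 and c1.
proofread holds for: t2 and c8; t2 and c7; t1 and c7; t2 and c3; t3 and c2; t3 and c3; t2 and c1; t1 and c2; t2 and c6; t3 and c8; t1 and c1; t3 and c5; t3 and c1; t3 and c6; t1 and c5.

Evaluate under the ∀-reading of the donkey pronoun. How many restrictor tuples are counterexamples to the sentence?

"it" takes "a chapter" as antecedent — a donkey pronoun bound across the clause boundary.
Strong reading: for every (t,c) with drafted(t,c), proofread(t,c).
Restrictor pairs: (t1,c1) ✓  (t1,c2) ✓  (t1,c5) ✓  (t1,c7) ✓  (t2,c1) ✓  (t2,c2) ✗  (t2,c3) ✓  (t2,c6) ✓  (t2,c7) ✓  (t2,c8) ✓  (t3,c2) ✓  (t3,c3) ✓  (t3,c5) ✓  (t3,c6) ✓  (t3,c8) ✓
Counterexamples (restrictor pairs failing the scope): 1.

1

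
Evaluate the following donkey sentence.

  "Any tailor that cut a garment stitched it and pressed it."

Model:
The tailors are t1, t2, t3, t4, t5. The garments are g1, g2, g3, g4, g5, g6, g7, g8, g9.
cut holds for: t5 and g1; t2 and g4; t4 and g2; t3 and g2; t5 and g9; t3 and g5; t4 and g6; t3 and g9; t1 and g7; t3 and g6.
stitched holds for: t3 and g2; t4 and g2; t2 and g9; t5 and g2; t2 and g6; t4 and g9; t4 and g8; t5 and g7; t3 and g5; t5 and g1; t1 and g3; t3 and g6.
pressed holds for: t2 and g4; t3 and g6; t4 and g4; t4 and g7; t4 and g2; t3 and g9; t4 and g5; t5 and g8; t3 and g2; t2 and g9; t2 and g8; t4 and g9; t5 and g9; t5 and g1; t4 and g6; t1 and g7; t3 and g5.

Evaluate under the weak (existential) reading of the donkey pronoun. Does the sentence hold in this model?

False

"it" takes "a garment" as antecedent — a donkey pronoun bound across the clause boundary.
Weak reading: every tailor t with some cut-garment has at least one cut-garment g such that stitched(t,g) ∧ pressed(t,g).
Per tailor: t1:✗  t2:✗  t3:✓  t4:✓  t5:✓
t1 has no witness among its cut-garments.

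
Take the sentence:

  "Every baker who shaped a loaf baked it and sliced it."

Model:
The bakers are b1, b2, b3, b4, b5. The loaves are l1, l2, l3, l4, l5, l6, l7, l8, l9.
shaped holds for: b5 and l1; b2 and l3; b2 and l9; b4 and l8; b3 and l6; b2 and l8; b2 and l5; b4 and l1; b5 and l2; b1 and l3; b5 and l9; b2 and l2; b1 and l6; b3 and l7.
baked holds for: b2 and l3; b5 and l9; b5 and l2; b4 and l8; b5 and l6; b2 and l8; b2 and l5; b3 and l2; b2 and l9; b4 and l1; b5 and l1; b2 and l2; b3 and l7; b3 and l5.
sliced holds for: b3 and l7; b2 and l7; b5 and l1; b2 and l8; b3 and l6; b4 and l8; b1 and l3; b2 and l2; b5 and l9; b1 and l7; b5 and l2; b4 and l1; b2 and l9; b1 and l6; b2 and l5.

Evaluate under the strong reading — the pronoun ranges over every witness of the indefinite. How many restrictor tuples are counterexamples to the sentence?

4

"it" takes "a loaf" as antecedent — a donkey pronoun bound across the clause boundary.
Strong reading: for every (b,l) with shaped(b,l), baked(b,l) ∧ sliced(b,l).
Restrictor pairs: (b1,l3) ✗  (b1,l6) ✗  (b2,l2) ✓  (b2,l3) ✗  (b2,l5) ✓  (b2,l8) ✓  (b2,l9) ✓  (b3,l6) ✗  (b3,l7) ✓  (b4,l1) ✓  (b4,l8) ✓  (b5,l1) ✓  (b5,l2) ✓  (b5,l9) ✓
Counterexamples (restrictor pairs failing the scope): 4.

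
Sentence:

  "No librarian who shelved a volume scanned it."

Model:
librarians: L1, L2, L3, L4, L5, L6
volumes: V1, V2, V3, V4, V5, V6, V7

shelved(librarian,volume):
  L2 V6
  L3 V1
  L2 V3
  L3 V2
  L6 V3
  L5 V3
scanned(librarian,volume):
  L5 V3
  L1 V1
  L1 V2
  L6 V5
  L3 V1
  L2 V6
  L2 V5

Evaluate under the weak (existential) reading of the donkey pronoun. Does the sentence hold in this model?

False

"it" takes "a volume" as antecedent — a donkey pronoun bound across the clause boundary.
Truth condition: for no (l,v) with shelved(l,v) does scanned(l,v) hold.
Restrictor pairs — does the scope hold? (L2,V3):fails  (L2,V6):holds  (L3,V1):holds  (L3,V2):fails  (L5,V3):holds  (L6,V3):fails
Scope holds for 3 pair(s), so the sentence is false.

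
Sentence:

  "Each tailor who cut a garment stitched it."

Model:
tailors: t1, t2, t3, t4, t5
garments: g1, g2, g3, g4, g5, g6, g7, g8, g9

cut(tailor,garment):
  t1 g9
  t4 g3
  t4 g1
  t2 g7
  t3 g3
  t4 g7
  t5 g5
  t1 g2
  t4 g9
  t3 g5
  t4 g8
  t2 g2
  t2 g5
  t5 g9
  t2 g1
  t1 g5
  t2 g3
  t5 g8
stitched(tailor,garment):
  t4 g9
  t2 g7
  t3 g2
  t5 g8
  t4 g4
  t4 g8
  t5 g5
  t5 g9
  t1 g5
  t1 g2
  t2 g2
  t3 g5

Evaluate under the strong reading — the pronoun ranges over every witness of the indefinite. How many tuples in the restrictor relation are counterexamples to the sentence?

"it" takes "a garment" as antecedent — a donkey pronoun bound across the clause boundary.
Strong reading: for every (t,g) with cut(t,g), stitched(t,g).
Restrictor pairs: (t1,g2) ✓  (t1,g5) ✓  (t1,g9) ✗  (t2,g1) ✗  (t2,g2) ✓  (t2,g3) ✗  (t2,g5) ✗  (t2,g7) ✓  (t3,g3) ✗  (t3,g5) ✓  (t4,g1) ✗  (t4,g3) ✗  (t4,g7) ✗  (t4,g8) ✓  (t4,g9) ✓  (t5,g5) ✓  (t5,g8) ✓  (t5,g9) ✓
Counterexamples (restrictor pairs failing the scope): 8.

8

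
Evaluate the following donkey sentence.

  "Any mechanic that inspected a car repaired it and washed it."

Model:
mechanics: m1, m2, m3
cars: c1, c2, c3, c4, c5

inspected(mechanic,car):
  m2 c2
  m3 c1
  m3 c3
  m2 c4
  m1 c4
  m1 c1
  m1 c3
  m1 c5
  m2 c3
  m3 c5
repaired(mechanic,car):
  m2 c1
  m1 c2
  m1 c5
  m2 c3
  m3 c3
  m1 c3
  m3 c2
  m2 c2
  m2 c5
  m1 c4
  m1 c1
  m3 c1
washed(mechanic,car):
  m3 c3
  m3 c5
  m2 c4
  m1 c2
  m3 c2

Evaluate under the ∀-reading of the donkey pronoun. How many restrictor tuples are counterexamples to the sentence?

9

"it" takes "a car" as antecedent — a donkey pronoun bound across the clause boundary.
Strong reading: for every (m,c) with inspected(m,c), repaired(m,c) ∧ washed(m,c).
Restrictor pairs: (m1,c1) ✗  (m1,c3) ✗  (m1,c4) ✗  (m1,c5) ✗  (m2,c2) ✗  (m2,c3) ✗  (m2,c4) ✗  (m3,c1) ✗  (m3,c3) ✓  (m3,c5) ✗
Counterexamples (restrictor pairs failing the scope): 9.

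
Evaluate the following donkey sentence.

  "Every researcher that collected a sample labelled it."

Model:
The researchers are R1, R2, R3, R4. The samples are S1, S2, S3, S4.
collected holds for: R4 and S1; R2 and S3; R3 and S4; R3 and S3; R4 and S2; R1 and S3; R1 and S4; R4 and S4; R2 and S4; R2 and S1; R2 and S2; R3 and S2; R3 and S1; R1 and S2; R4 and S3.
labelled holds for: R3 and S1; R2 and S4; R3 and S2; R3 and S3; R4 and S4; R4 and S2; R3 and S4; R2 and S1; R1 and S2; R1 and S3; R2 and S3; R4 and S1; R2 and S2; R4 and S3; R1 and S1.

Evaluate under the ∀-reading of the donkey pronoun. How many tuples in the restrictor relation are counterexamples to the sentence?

1

"it" takes "a sample" as antecedent — a donkey pronoun bound across the clause boundary.
Strong reading: for every (r,s) with collected(r,s), labelled(r,s).
Restrictor pairs: (R1,S2) ✓  (R1,S3) ✓  (R1,S4) ✗  (R2,S1) ✓  (R2,S2) ✓  (R2,S3) ✓  (R2,S4) ✓  (R3,S1) ✓  (R3,S2) ✓  (R3,S3) ✓  (R3,S4) ✓  (R4,S1) ✓  (R4,S2) ✓  (R4,S3) ✓  (R4,S4) ✓
Counterexamples (restrictor pairs failing the scope): 1.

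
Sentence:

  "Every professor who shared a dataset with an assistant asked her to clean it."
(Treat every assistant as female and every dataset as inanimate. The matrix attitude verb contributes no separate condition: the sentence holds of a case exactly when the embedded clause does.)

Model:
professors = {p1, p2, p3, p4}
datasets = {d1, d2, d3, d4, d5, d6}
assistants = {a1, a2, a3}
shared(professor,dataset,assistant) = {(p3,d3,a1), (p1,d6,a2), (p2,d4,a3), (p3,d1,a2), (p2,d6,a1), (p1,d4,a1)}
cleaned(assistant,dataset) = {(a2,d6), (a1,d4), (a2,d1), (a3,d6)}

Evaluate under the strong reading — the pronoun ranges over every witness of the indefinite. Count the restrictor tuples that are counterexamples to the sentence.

3

"her" takes "an assistant" as antecedent and "it" takes "a dataset"; both are donkey pronouns co-varying with the restrictor.
Strong reading: for every (p,d,a) with shared(p,d,a), cleaned(a,d).
Restrictor triples: (p1,d4,a1)→cleaned(a1,d4) ✓  (p1,d6,a2)→cleaned(a2,d6) ✓  (p2,d4,a3)→cleaned(a3,d4) ✗  (p2,d6,a1)→cleaned(a1,d6) ✗  (p3,d1,a2)→cleaned(a2,d1) ✓  (p3,d3,a1)→cleaned(a1,d3) ✗
Counterexamples (restrictor triples failing the scope): 3.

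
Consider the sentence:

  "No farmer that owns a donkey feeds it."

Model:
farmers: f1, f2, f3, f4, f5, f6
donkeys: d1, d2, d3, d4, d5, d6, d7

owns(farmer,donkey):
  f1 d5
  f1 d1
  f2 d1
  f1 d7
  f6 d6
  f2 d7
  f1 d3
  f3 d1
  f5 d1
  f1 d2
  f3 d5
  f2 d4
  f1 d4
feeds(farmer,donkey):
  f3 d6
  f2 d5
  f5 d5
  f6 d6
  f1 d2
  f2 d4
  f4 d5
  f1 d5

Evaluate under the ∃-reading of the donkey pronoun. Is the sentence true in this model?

False

"it" takes "a donkey" as antecedent — a donkey pronoun bound across the clause boundary.
Truth condition: for no (f,d) with owns(f,d) does feeds(f,d) hold.
Restrictor pairs — does the scope hold? (f1,d1):fails  (f1,d2):holds  (f1,d3):fails  (f1,d4):fails  (f1,d5):holds  (f1,d7):fails  (f2,d1):fails  (f2,d4):holds  (f2,d7):fails  (f3,d1):fails  (f3,d5):fails  (f5,d1):fails  (f6,d6):holds
Scope holds for 4 pair(s), so the sentence is false.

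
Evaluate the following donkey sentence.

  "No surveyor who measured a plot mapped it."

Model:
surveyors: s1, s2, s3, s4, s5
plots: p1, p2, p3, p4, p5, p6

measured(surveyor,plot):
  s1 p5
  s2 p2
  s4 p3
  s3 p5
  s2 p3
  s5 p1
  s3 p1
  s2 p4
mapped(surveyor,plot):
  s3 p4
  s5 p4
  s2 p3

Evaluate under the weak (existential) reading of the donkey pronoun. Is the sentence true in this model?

False

"it" takes "a plot" as antecedent — a donkey pronoun bound across the clause boundary.
Truth condition: for no (s,p) with measured(s,p) does mapped(s,p) hold.
Restrictor pairs — does the scope hold? (s1,p5):fails  (s2,p2):fails  (s2,p3):holds  (s2,p4):fails  (s3,p1):fails  (s3,p5):fails  (s4,p3):fails  (s5,p1):fails
Scope holds for 1 pair(s), so the sentence is false.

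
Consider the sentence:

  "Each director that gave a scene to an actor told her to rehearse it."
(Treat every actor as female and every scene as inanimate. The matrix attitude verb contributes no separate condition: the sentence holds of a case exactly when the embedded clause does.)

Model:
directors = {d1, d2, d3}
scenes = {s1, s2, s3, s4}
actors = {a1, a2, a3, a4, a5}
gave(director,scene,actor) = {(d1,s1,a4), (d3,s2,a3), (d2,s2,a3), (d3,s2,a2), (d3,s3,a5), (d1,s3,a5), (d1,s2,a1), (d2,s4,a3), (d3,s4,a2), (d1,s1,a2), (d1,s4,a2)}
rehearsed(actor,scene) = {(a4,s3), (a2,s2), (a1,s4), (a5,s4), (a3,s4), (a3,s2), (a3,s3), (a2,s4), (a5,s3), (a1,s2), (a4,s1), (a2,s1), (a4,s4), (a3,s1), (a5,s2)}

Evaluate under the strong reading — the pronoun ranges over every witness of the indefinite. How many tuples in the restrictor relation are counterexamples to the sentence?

0

"her" takes "an actor" as antecedent and "it" takes "a scene"; both are donkey pronouns co-varying with the restrictor.
Strong reading: for every (d,s,a) with gave(d,s,a), rehearsed(a,s).
Restrictor triples: (d1,s1,a2)→rehearsed(a2,s1) ✓  (d1,s1,a4)→rehearsed(a4,s1) ✓  (d1,s2,a1)→rehearsed(a1,s2) ✓  (d1,s3,a5)→rehearsed(a5,s3) ✓  (d1,s4,a2)→rehearsed(a2,s4) ✓  (d2,s2,a3)→rehearsed(a3,s2) ✓  (d2,s4,a3)→rehearsed(a3,s4) ✓  (d3,s2,a2)→rehearsed(a2,s2) ✓  (d3,s2,a3)→rehearsed(a3,s2) ✓  (d3,s3,a5)→rehearsed(a5,s3) ✓  (d3,s4,a2)→rehearsed(a2,s4) ✓
Counterexamples (restrictor triples failing the scope): 0.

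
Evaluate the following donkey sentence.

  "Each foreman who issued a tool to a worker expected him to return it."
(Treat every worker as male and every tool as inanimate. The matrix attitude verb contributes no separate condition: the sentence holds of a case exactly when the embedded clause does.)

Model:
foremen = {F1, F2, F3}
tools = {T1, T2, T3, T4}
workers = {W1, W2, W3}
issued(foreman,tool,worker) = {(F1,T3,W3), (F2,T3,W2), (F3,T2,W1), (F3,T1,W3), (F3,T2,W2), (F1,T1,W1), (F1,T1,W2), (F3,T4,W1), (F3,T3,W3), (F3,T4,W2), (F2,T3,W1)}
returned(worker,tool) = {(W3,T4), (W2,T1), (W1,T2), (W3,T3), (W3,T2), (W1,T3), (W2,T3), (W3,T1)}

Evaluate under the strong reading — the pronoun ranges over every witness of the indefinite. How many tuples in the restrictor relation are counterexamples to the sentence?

4

"him" takes "a worker" as antecedent and "it" takes "a tool"; both are donkey pronouns co-varying with the restrictor.
Strong reading: for every (f,t,w) with issued(f,t,w), returned(w,t).
Restrictor triples: (F1,T1,W1)→returned(W1,T1) ✗  (F1,T1,W2)→returned(W2,T1) ✓  (F1,T3,W3)→returned(W3,T3) ✓  (F2,T3,W1)→returned(W1,T3) ✓  (F2,T3,W2)→returned(W2,T3) ✓  (F3,T1,W3)→returned(W3,T1) ✓  (F3,T2,W1)→returned(W1,T2) ✓  (F3,T2,W2)→returned(W2,T2) ✗  (F3,T3,W3)→returned(W3,T3) ✓  (F3,T4,W1)→returned(W1,T4) ✗  (F3,T4,W2)→returned(W2,T4) ✗
Counterexamples (restrictor triples failing the scope): 4.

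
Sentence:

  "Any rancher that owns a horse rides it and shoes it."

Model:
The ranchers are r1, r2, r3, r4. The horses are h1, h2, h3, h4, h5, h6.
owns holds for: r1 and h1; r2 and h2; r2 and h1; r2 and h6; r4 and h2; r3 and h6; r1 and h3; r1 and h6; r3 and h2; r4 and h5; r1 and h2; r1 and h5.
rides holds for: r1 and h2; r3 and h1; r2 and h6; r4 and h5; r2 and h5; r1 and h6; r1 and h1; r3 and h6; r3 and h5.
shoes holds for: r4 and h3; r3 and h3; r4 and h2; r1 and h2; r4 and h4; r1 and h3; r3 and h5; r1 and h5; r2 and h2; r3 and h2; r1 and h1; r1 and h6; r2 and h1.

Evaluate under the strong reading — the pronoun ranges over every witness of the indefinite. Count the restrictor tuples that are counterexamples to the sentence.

"it" takes "a horse" as antecedent — a donkey pronoun bound across the clause boundary.
Strong reading: for every (r,h) with owns(r,h), rides(r,h) ∧ shoes(r,h).
Restrictor pairs: (r1,h1) ✓  (r1,h2) ✓  (r1,h3) ✗  (r1,h5) ✗  (r1,h6) ✓  (r2,h1) ✗  (r2,h2) ✗  (r2,h6) ✗  (r3,h2) ✗  (r3,h6) ✗  (r4,h2) ✗  (r4,h5) ✗
Counterexamples (restrictor pairs failing the scope): 9.

9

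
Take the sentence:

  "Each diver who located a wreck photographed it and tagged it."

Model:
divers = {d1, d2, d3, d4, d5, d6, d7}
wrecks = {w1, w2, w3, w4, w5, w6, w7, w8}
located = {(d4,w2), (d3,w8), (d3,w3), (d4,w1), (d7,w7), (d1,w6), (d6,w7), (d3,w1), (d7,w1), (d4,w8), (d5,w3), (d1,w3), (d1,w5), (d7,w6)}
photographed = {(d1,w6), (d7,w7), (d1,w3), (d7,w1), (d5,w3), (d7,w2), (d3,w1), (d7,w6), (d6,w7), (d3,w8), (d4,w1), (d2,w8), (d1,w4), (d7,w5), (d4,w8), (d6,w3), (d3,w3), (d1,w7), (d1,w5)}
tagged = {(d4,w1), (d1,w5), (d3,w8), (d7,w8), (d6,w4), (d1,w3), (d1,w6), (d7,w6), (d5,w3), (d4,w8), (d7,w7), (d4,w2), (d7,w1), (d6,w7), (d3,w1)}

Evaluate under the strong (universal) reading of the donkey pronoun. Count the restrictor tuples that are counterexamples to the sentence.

"it" takes "a wreck" as antecedent — a donkey pronoun bound across the clause boundary.
Strong reading: for every (d,w) with located(d,w), photographed(d,w) ∧ tagged(d,w).
Restrictor pairs: (d1,w3) ✓  (d1,w5) ✓  (d1,w6) ✓  (d3,w1) ✓  (d3,w3) ✗  (d3,w8) ✓  (d4,w1) ✓  (d4,w2) ✗  (d4,w8) ✓  (d5,w3) ✓  (d6,w7) ✓  (d7,w1) ✓  (d7,w6) ✓  (d7,w7) ✓
Counterexamples (restrictor pairs failing the scope): 2.

2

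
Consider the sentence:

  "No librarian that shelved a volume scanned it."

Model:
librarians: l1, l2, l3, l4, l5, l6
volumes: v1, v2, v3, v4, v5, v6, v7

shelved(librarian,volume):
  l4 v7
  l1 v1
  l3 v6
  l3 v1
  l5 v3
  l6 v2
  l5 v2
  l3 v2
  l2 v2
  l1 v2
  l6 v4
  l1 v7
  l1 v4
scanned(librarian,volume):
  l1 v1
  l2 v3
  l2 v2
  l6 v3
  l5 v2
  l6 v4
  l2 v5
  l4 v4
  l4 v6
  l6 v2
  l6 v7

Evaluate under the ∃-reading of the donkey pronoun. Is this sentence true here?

False

"it" takes "a volume" as antecedent — a donkey pronoun bound across the clause boundary.
Truth condition: for no (l,v) with shelved(l,v) does scanned(l,v) hold.
Restrictor pairs — does the scope hold? (l1,v1):holds  (l1,v2):fails  (l1,v4):fails  (l1,v7):fails  (l2,v2):holds  (l3,v1):fails  (l3,v2):fails  (l3,v6):fails  (l4,v7):fails  (l5,v2):holds  (l5,v3):fails  (l6,v2):holds  (l6,v4):holds
Scope holds for 5 pair(s), so the sentence is false.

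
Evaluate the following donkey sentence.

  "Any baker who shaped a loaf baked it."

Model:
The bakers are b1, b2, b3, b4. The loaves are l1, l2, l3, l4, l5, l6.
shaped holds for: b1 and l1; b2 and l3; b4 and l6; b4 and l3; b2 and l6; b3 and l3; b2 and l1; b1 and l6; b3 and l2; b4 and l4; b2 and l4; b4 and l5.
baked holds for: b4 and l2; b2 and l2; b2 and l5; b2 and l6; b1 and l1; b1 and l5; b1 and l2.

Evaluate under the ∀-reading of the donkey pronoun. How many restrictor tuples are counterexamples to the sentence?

10

"it" takes "a loaf" as antecedent — a donkey pronoun bound across the clause boundary.
Strong reading: for every (b,l) with shaped(b,l), baked(b,l).
Restrictor pairs: (b1,l1) ✓  (b1,l6) ✗  (b2,l1) ✗  (b2,l3) ✗  (b2,l4) ✗  (b2,l6) ✓  (b3,l2) ✗  (b3,l3) ✗  (b4,l3) ✗  (b4,l4) ✗  (b4,l5) ✗  (b4,l6) ✗
Counterexamples (restrictor pairs failing the scope): 10.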